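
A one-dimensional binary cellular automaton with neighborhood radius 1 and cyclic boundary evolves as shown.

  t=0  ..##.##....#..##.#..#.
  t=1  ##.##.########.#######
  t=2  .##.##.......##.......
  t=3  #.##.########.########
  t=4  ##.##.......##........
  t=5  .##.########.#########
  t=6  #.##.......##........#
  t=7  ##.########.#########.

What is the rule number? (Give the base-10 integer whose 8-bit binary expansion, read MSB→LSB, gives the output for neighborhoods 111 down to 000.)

  ### -> .   bit 7 = 0  t=1,i=0
  ##. -> #   bit 6 = 1  t=0,i=3
  #.# -> #   bit 5 = 1  t=0,i=4
  #.. -> #   bit 4 = 1  t=0,i=7
  .## -> .   bit 3 = 0  t=0,i=2
  .#. -> #   bit 2 = 1  t=0,i=11
  ..# -> #   bit 1 = 1  t=0,i=1
  ... -> #   bit 0 = 1  t=0,i=0
  bits 01110111 = 119

119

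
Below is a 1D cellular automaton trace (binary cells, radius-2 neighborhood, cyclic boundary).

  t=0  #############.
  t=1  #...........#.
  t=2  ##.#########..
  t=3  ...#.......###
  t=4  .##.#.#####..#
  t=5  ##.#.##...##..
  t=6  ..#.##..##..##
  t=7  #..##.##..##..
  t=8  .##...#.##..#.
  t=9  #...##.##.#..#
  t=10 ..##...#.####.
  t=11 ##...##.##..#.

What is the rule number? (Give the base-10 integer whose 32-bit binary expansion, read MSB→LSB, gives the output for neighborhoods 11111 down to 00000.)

920259343

  nb #####: next=.  (t=0,i=2, bit31=0)
  nb ####.: next=.  (t=0,i=11, bit30=0)
  nb ###.#: next=#  (t=0,i=12, bit29=1)
  nb ###..: next=#  (t=2,i=11, bit28=1)
  nb ##.##: next=.  (t=0,i=13, bit27=0)
  nb ##.#.: next=#  (t=4,i=3, bit26=1)
  nb ##..#: next=#  (t=2,i=12, bit25=1)
  nb ##...: next=.  (t=3,i=0, bit24=0)
  nb #.###: next=#  (t=0,i=0, bit23=1)
  nb #.##.: next=#  (t=4,i=1, bit22=1)
  nb #.#.#: next=.  (t=4,i=4, bit21=0)
  nb #.#..: next=#  (t=1,i=0, bit20=1)
  nb #..##: next=#  (t=2,i=13, bit19=1)
  nb #..#.: next=.  (t=4,i=12, bit18=0)
  nb #...#: next=#  (t=3,i=1, bit17=1)
  nb #....: next=.  (t=1,i=2, bit16=0)
  nb .####: next=.  (t=0,i=1, bit15=0)
  nb .###.: next=.  (t=3,i=12, bit14=0)
  nb .##.#: next=.  (t=2,i=1, bit13=0)
  nb .##..: next=.  (t=5,i=6, bit12=0)
  nb .#.##: next=#  (t=4,i=0, bit11=1)
  nb .#.#.: next=.  (t=1,i=13, bit10=0)
  nb .#..#: next=#  (t=7,i=1, bit9=1)
  nb .#...: next=#  (t=1,i=1, bit8=1)
  nb ..###: next=.  (t=3,i=11, bit7=0)
  nb ..##.: next=.  (t=2,i=0, bit6=0)
  nb ..#.#: next=.  (t=1,i=12, bit5=0)
  nb ..#..: next=.  (t=3,i=3, bit4=0)
  nb ...##: next=#  (t=3,i=10, bit3=1)
  nb ...#.: next=#  (t=1,i=11, bit2=1)
  nb ....#: next=#  (t=1,i=10, bit1=1)
  nb .....: next=#  (t=1,i=3, bit0=1)
  bits 00110110110110100000101100001111 = 920259343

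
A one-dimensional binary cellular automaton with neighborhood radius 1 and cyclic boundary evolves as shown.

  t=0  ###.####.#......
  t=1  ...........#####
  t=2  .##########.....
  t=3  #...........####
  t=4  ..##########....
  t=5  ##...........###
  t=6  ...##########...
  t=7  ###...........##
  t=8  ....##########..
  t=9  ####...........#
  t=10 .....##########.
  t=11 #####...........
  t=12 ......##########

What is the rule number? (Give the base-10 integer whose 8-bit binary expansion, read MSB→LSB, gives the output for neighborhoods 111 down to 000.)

3

  ### -> .   bit 7 = 0  t=0,i=1
  ##. -> .   bit 6 = 0  t=0,i=2
  #.# -> .   bit 5 = 0  t=0,i=3
  #.. -> .   bit 4 = 0  t=0,i=10
  .## -> .   bit 3 = 0  t=0,i=0
  .#. -> .   bit 2 = 0  t=0,i=9
  ..# -> #   bit 1 = 1  t=0,i=15
  ... -> #   bit 0 = 1  t=0,i=11
  bits 00000011 = 3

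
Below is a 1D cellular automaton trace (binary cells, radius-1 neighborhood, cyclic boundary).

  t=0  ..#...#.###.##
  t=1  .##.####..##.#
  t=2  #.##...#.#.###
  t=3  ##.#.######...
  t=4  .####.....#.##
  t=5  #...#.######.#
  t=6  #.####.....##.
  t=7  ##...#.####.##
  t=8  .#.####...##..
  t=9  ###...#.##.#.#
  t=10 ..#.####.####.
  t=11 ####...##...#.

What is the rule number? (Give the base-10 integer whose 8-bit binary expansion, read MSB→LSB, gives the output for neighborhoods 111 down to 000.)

103

  [7] ### => .  t=0,i=9
  [6] ##. => #  t=0,i=10
  [5] #.# => #  t=0,i=7
  [4] #.. => .  t=0,i=0
  [3] .## => .  t=0,i=8
  [2] .#. => #  t=0,i=2
  [1] ..# => #  t=0,i=1
  [0] ... => #  t=0,i=4
  bits 01100111 = 103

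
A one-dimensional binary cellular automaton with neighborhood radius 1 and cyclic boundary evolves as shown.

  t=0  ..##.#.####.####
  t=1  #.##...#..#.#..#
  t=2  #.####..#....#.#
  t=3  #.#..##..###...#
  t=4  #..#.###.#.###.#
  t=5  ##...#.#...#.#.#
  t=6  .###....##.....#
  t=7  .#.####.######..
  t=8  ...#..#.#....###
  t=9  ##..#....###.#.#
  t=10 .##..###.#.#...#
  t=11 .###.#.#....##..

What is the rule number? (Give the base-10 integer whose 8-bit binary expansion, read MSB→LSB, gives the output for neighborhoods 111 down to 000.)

89

  [7] ### => .  t=0,i=8
  [6] ##. => #  t=0,i=3
  [5] #.# => .  t=0,i=4
  [4] #.. => #  t=0,i=0
  [3] .## => #  t=0,i=2
  [2] .#. => .  t=0,i=5
  [1] ..# => .  t=0,i=1
  [0] ... => #  t=1,i=5
  bits 01011001 = 89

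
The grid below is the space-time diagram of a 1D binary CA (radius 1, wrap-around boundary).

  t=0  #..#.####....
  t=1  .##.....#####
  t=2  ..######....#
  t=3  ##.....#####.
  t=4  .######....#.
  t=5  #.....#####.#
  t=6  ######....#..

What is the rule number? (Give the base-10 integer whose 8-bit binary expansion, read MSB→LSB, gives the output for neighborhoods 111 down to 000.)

  nb ###: next=.  (t=0,i=6, bit7=0)
  nb ##.: next=#  (t=0,i=8, bit6=1)
  nb #.#: next=.  (t=0,i=4, bit5=0)
  nb #..: next=#  (t=0,i=1, bit4=1)
  nb .##: next=.  (t=0,i=5, bit3=0)
  nb .#.: next=.  (t=0,i=0, bit2=0)
  nb ..#: next=#  (t=0,i=2, bit1=1)
  nb ...: next=#  (t=0,i=10, bit0=1)
  bits 01010011 = 83

83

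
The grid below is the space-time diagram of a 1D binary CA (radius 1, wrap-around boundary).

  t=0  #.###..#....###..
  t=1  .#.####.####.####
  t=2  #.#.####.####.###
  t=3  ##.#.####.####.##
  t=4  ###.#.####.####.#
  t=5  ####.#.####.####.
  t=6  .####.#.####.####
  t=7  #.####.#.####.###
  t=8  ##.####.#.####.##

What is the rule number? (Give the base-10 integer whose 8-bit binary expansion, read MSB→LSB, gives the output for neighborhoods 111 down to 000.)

243

  ###|#  b7=1 t=0,i=3
  ##.|#  b6=1 t=0,i=4
  #.#|#  b5=1 t=0,i=1
  #..|#  b4=1 t=0,i=5
  .##|.  b3=0 t=0,i=2
  .#.|.  b2=0 t=0,i=0
  ..#|#  b1=1 t=0,i=6
  ...|#  b0=1 t=0,i=9
  bits 11110011 = 243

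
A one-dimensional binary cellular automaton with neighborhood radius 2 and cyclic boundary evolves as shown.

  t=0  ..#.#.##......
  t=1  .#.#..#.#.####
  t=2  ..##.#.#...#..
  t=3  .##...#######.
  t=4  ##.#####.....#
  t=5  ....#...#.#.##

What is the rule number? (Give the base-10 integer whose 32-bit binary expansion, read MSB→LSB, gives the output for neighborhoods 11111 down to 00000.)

  [31] ##### => .  t=3,i=8
  [30] ####. => .  t=1,i=12
  [29] ###.# => .  t=1,i=13
  [28] ###.. => .  t=3,i=12
  [27] ##.## => .  t=4,i=2
  [26] ##.#. => .  t=1,i=0
  [25] ##..# => #  t=3,i=13
  [24] ##... => #  t=0,i=8
  [23] #.### => .  t=1,i=10
  [22] #.##. => #  t=0,i=6
  [21] #.#.# => .  t=0,i=4
  [20] #.#.. => #  t=1,i=3
  [19] #..## => #  t=3,i=0
  [18] #..#. => #  t=1,i=5
  [17] #...# => #  t=2,i=9
  [16] #.... => .  t=0,i=9
  [15] .#### => #  t=1,i=11
  [14] .###. => .  t=4,i=0
  [13] .##.# => .  t=2,i=3
  [12] .##.. => .  t=0,i=7
  [11] .#.## => .  t=0,i=5
  [10] .#.#. => #  t=0,i=3
  [9] .#..# => .  t=1,i=4
  [8] .#... => #  t=2,i=8
  [7] ..### => #  t=3,i=6
  [6] ..##. => #  t=2,i=2
  [5] ..#.# => .  t=0,i=2
  [4] ..#.. => #  t=2,i=11
  [3] ...## => #  t=2,i=1
  [2] ...#. => #  t=0,i=1
  [1] ....# => .  t=0,i=0
  [0] ..... => #  t=0,i=10
  bits 00000011010111101000010111011101 = 56526301

56526301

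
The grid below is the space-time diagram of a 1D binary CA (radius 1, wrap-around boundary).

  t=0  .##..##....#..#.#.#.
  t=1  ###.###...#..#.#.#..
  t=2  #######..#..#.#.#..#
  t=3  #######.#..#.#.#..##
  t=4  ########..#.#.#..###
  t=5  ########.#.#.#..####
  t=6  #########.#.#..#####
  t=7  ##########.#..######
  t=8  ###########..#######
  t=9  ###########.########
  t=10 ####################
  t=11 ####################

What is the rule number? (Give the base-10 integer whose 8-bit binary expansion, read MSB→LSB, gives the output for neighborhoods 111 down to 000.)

  [7] ### => #  t=1,i=1
  [6] ##. => #  t=0,i=2
  [5] #.# => #  t=0,i=15
  [4] #.. => .  t=0,i=3
  [3] .## => #  t=0,i=1
  [2] .#. => .  t=0,i=11
  [1] ..# => #  t=0,i=0
  [0] ... => .  t=0,i=8
  bits 11101010 = 234

234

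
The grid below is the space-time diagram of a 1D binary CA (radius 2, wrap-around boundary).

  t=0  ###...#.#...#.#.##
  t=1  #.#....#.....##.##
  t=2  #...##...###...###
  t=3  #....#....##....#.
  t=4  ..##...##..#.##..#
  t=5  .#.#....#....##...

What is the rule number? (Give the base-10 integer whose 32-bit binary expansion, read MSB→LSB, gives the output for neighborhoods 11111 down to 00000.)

3102331907

  [31] ##### => #  t=0,i=0
  [30] ####. => .  t=0,i=1
  [29] ###.# => #  t=1,i=0
  [28] ###.. => #  t=0,i=2
  [27] ##.## => #  t=1,i=15
  [26] ##.#. => .  t=1,i=1
  [25] ##..# => .  t=4,i=9
  [24] ##... => .  t=0,i=3
  [23] #.### => #  t=0,i=16
  [22] #.##. => #  t=4,i=13
  [21] #.#.# => #  t=0,i=14
  [20] #.#.. => .  t=0,i=8
  [19] #..## => #  t=4,i=1
  [18] #..#. => .  t=4,i=10
  [17] #...# => .  t=0,i=4
  [16] #.... => #  t=1,i=4
  [15] .#### => #  t=0,i=17
  [14] .###. => #  t=1,i=17
  [13] .##.# => .  t=1,i=14
  [12] .##.. => #  t=2,i=5
  [11] .#.## => .  t=0,i=15
  [10] .#.#. => #  t=0,i=7
  [9] .#..# => .  t=4,i=0
  [8] .#... => .  t=0,i=9
  [7] ..### => .  t=2,i=9
  [6] ..##. => .  t=1,i=13
  [5] ..#.# => .  t=0,i=6
  [4] ..#.. => .  t=1,i=7
  [3] ...## => .  t=1,i=12
  [2] ...#. => .  t=0,i=5
  [1] ....# => #  t=1,i=5
  [0] ..... => #  t=1,i=10
  bits 10111000111010011101010000000011 = 3102331907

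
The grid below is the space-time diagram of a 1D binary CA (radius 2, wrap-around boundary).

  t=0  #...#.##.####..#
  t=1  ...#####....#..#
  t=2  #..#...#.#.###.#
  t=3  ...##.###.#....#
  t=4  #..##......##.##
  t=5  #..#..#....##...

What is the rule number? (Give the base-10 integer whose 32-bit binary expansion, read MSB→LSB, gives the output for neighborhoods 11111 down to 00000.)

272707572

  #####|.  b31=0 t=1,i=5
  ####.|.  b30=0 t=0,i=11
  ###.#|.  b29=0 t=2,i=13
  ###..|#  b28=1 t=0,i=12
  ##.##|.  b27=0 t=0,i=8
  ##.#.|.  b26=0 t=3,i=9
  ##..#|.  b25=0 t=0,i=13
  ##...|.  b24=0 t=0,i=1
  #.###|.  b23=0 t=0,i=9
  #.##.|#  b22=1 t=0,i=6
  #.#.#|.  b21=0 t=2,i=9
  #.#..|.  b20=0 t=3,i=10
  #..##|.  b19=0 t=0,i=14
  #..#.|.  b18=0 t=1,i=14
  #...#|.  b17=0 t=0,i=2
  #....|#  b16=1 t=1,i=9
  .####|.  b15=0 t=0,i=10
  .###.|.  b14=0 t=2,i=12
  .##.#|#  b13=1 t=0,i=7
  .##..|.  b12=0 t=0,i=0
  .#.##|#  b11=1 t=0,i=5
  .#.#.|#  b10=1 t=2,i=8
  .#..#|#  b9=1 t=1,i=13
  .#...|#  b8=1 t=1,i=0
  ..###|#  b7=1 t=1,i=3
  ..##.|#  b6=1 t=0,i=15
  ..#.#|#  b5=1 t=0,i=4
  ..#..|#  b4=1 t=1,i=12
  ...##|.  b3=0 t=1,i=2
  ...#.|#  b2=1 t=0,i=3
  ....#|.  b1=0 t=1,i=10
  .....|.  b0=0 t=4,i=7
  bits 00010000010000010010111111110100 = 272707572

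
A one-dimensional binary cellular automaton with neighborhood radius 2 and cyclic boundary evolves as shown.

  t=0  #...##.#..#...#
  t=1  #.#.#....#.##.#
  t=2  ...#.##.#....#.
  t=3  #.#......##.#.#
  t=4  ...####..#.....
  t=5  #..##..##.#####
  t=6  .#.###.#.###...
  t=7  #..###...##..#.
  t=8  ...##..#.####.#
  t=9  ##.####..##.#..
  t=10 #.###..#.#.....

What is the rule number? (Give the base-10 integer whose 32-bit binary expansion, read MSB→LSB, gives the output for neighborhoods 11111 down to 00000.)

713545157

  nb #####: next=.  (t=5,i=12, bit31=0)
  nb ####.: next=.  (t=4,i=5, bit30=0)
  nb ###.#: next=#  (t=6,i=5, bit29=1)
  nb ###..: next=.  (t=4,i=6, bit28=0)
  nb ##.##: next=#  (t=1,i=13, bit27=1)
  nb ##.#.: next=.  (t=0,i=6, bit26=0)
  nb ##..#: next=#  (t=4,i=7, bit25=1)
  nb ##...: next=.  (t=0,i=1, bit24=0)
  nb #.###: next=#  (t=5,i=10, bit23=1)
  nb #.##.: next=.  (t=1,i=11, bit22=0)
  nb #.#.#: next=.  (t=1,i=2, bit21=0)
  nb #.#..: next=.  (t=0,i=7, bit20=0)
  nb #..##: next=.  (t=5,i=2, bit19=0)
  nb #..#.: next=#  (t=0,i=9, bit18=1)
  nb #...#: next=#  (t=0,i=2, bit17=1)
  nb #....: next=#  (t=1,i=6, bit16=1)
  nb .####: next=#  (t=4,i=4, bit15=1)
  nb .###.: next=#  (t=6,i=4, bit14=1)
  nb .##.#: next=.  (t=0,i=5, bit13=0)
  nb .##..: next=#  (t=0,i=0, bit12=1)
  nb .#.##: next=.  (t=1,i=10, bit11=0)
  nb .#.#.: next=#  (t=1,i=3, bit10=1)
  nb .#..#: next=.  (t=0,i=8, bit9=0)
  nb .#...: next=#  (t=0,i=11, bit8=1)
  nb ..###: next=#  (t=4,i=3, bit7=1)
  nb ..##.: next=#  (t=0,i=4, bit6=1)
  nb ..#.#: next=.  (t=1,i=9, bit5=0)
  nb ..#..: next=.  (t=0,i=10, bit4=0)
  nb ...##: next=.  (t=0,i=3, bit3=0)
  nb ...#.: next=#  (t=1,i=8, bit2=1)
  nb ....#: next=.  (t=1,i=7, bit1=0)
  nb .....: next=#  (t=3,i=5, bit0=1)
  bits 00101010100001111101010111000101 = 713545157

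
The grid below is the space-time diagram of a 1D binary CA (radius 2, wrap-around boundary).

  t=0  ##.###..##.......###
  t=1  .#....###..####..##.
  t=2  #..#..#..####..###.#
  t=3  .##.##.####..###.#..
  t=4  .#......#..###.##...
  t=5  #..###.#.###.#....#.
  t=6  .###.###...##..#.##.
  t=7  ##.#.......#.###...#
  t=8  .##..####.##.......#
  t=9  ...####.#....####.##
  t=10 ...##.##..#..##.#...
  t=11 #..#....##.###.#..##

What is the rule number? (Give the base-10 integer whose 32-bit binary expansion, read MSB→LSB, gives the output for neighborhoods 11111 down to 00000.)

  ##### -> .   bit 31 = 0  t=0,i=19
  ####. -> .   bit 30 = 0  t=0,i=0
  ###.# -> #   bit 29 = 1  t=0,i=1
  ###.. -> .   bit 28 = 0  t=0,i=5
  ##.## -> .   bit 27 = 0  t=0,i=2
  ##.#. -> #   bit 26 = 1  t=3,i=16
  ##..# -> #   bit 25 = 1  t=0,i=6
  ##... -> .   bit 24 = 0  t=0,i=10
  #.### -> .   bit 23 = 0  t=0,i=3
  #.##. -> .   bit 22 = 0  t=2,i=19
  #.#.# -> #   bit 21 = 1  t=5,i=7
  #.#.. -> .   bit 20 = 0  t=3,i=17
  #..## -> #   bit 19 = 1  t=0,i=7
  #..#. -> #   bit 18 = 1  t=1,i=0
  #...# -> .   bit 17 = 0  t=3,i=19
  #.... -> #   bit 16 = 1  t=0,i=11
  .#### -> #   bit 15 = 1  t=0,i=18
  .###. -> .   bit 14 = 0  t=0,i=4
  .##.# -> .   bit 13 = 0  t=3,i=2
  .##.. -> .   bit 12 = 0  t=0,i=9
  .#.## -> .   bit 11 = 0  t=5,i=8
  .#.#. -> .   bit 10 = 0  t=5,i=19
  .#..# -> #   bit 9 = 1  t=2,i=4
  .#... -> .   bit 8 = 0  t=1,i=2
  ..### -> #   bit 7 = 1  t=0,i=17
  ..##. -> #   bit 6 = 1  t=0,i=8
  ..#.# -> #   bit 5 = 1  t=5,i=18
  ..#.. -> .   bit 4 = 0  t=1,i=1
  ...## -> .   bit 3 = 0  t=0,i=16
  ...#. -> #   bit 2 = 1  t=4,i=0
  ....# -> .   bit 1 = 0  t=0,i=15
  ..... -> #   bit 0 = 1  t=0,i=12
  bits 00100110001011011000001011100101 = 640516837

640516837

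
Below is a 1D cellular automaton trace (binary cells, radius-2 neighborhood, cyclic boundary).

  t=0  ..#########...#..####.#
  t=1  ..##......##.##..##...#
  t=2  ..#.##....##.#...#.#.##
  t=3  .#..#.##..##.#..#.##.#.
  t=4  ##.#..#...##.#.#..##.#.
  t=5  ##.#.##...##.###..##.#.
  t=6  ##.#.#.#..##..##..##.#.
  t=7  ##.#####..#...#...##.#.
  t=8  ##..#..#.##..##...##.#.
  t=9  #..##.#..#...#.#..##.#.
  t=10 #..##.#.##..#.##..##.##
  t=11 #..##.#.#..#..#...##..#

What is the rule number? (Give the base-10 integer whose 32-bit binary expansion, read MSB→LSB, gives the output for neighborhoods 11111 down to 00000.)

292938964

  #####|.  b31=0 t=0,i=4
  ####.|.  b30=0 t=0,i=9
  ###.#|.  b29=0 t=0,i=20
  ###..|#  b28=1 t=0,i=10
  ##.##|.  b27=0 t=1,i=12
  ##.#.|.  b26=0 t=0,i=21
  ##..#|.  b25=0 t=1,i=15
  ##...|#  b24=1 t=0,i=11
  #.###|.  b23=0 t=5,i=13
  #.##.|#  b22=1 t=1,i=13
  #.#.#|#  b21=1 t=2,i=19
  #.#..|#  b20=1 t=0,i=22
  #..##|.  b19=0 t=0,i=1
  #..#.|#  b18=1 t=2,i=1
  #...#|.  b17=0 t=0,i=12
  #....|#  b16=1 t=1,i=5
  .####|#  b15=1 t=0,i=3
  .###.|#  b14=1 t=5,i=14
  .##.#|#  b13=1 t=1,i=11
  .##..|.  b12=0 t=1,i=3
  .#.##|.  b11=0 t=2,i=3
  .#.#.|#  b10=1 t=2,i=18
  .#..#|.  b9=0 t=0,i=0
  .#...|.  b8=0 t=2,i=14
  ..###|#  b7=1 t=0,i=2
  ..##.|#  b6=1 t=1,i=2
  ..#.#|.  b5=0 t=2,i=2
  ..#..|#  b4=1 t=0,i=14
  ...##|.  b3=0 t=1,i=9
  ...#.|#  b2=1 t=0,i=13
  ....#|.  b1=0 t=1,i=8
  .....|.  b0=0 t=1,i=6
  bits 00010001011101011110010011010100 = 292938964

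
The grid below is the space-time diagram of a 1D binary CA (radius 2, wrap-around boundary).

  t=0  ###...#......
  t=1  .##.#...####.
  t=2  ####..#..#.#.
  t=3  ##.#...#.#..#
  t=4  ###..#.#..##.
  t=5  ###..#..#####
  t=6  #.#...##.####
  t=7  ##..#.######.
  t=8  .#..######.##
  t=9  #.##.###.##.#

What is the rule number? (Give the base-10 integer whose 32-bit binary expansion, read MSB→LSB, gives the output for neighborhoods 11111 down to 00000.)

  [31] ##### => #  t=5,i=0
  [30] ####. => .  t=1,i=10
  [29] ###.# => #  t=3,i=1
  [28] ###.. => #  t=0,i=2
  [27] ##.## => #  t=4,i=12
  [26] ##.#. => #  t=1,i=3
  [25] ##..# => .  t=1,i=12
  [24] ##... => .  t=0,i=3
  [23] #.### => #  t=2,i=0
  [22] #.##. => .  t=7,i=0
  [21] #.#.# => .  t=2,i=11
  [20] #.#.. => .  t=1,i=4
  [19] #..## => #  t=1,i=0
  [18] #..#. => .  t=2,i=5
  [17] #...# => #  t=0,i=4
  [16] #.... => #  t=0,i=8
  [15] .#### => #  t=1,i=9
  [14] .###. => #  t=0,i=1
  [13] .##.# => #  t=1,i=2
  [12] .##.. => #  t=7,i=1
  [11] .#.## => #  t=2,i=12
  [10] .#.#. => .  t=2,i=10
  [9] .#..# => #  t=2,i=7
  [8] .#... => .  t=0,i=7
  [7] ..### => .  t=0,i=0
  [6] ..##. => #  t=1,i=1
  [5] ..#.# => #  t=2,i=9
  [4] ..#.. => .  t=0,i=6
  [3] ...## => .  t=0,i=12
  [2] ...#. => .  t=0,i=5
  [1] ....# => #  t=0,i=11
  [0] ..... => #  t=0,i=9
  bits 10111100100010111111101001100011 = 3163290211

3163290211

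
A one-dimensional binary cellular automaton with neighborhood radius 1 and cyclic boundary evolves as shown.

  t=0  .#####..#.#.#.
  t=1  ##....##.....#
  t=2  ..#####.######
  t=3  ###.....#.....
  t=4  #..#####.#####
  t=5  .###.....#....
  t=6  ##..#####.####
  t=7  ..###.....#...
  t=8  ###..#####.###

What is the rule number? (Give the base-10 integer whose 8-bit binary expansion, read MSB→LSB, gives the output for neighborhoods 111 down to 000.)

  ###|.  b7=0 t=0,i=2
  ##.|.  b6=0 t=0,i=5
  #.#|.  b5=0 t=0,i=9
  #..|#  b4=1 t=0,i=6
  .##|#  b3=1 t=0,i=1
  .#.|.  b2=0 t=0,i=8
  ..#|#  b1=1 t=0,i=0
  ...|#  b0=1 t=1,i=3
  bits 00011011 = 27

27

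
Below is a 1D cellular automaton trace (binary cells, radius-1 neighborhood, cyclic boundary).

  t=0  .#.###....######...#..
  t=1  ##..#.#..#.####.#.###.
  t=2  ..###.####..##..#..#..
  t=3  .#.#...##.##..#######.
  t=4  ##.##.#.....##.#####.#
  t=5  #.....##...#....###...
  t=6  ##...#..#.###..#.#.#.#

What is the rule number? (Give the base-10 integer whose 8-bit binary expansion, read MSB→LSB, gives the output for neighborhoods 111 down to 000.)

  ###|#  b7=1 t=0,i=4
  ##.|.  b6=0 t=0,i=5
  #.#|.  b5=0 t=0,i=2
  #..|#  b4=1 t=0,i=6
  .##|.  b3=0 t=0,i=3
  .#.|#  b2=1 t=0,i=1
  ..#|#  b1=1 t=0,i=0
  ...|.  b0=0 t=0,i=7
  bits 10010110 = 150

150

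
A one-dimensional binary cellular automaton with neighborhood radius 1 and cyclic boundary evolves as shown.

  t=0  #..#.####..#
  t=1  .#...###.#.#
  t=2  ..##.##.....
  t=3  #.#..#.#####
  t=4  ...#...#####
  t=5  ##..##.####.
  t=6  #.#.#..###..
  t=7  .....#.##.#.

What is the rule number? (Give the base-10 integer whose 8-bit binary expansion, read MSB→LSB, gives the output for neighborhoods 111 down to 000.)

  ### -> #   bit 7 = 1  t=0,i=6
  ##. -> .   bit 6 = 0  t=0,i=0
  #.# -> .   bit 5 = 0  t=0,i=4
  #.. -> #   bit 4 = 1  t=0,i=1
  .## -> #   bit 3 = 1  t=0,i=5
  .#. -> .   bit 2 = 0  t=0,i=3
  ..# -> .   bit 1 = 0  t=0,i=2
  ... -> #   bit 0 = 1  t=1,i=3
  bits 10011001 = 153

153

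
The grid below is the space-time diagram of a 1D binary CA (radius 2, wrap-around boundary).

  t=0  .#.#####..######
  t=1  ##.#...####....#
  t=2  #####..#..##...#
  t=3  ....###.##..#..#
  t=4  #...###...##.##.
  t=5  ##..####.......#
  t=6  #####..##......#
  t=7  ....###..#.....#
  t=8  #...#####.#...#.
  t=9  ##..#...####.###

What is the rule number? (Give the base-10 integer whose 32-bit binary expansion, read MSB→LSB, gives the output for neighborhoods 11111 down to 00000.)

  #####|.  b31=0 t=0,i=5
  ####.|.  b30=0 t=0,i=6
  ###.#|#  b29=1 t=0,i=15
  ###..|#  b28=1 t=0,i=7
  ##.##|.  b27=0 t=3,i=7
  ##.#.|#  b26=1 t=0,i=0
  ##..#|#  b25=1 t=0,i=8
  ##...|#  b24=1 t=1,i=11
  #.###|#  b23=1 t=0,i=3
  #.##.|.  b22=0 t=3,i=8
  #.#.#|#  b21=1 t=0,i=1
  #.#..|#  b20=1 t=1,i=3
  #..##|#  b19=1 t=0,i=9
  #..#.|#  b18=1 t=2,i=6
  #...#|.  b17=0 t=1,i=5
  #....|.  b16=0 t=1,i=12
  .####|.  b15=0 t=0,i=4
  .###.|#  b14=1 t=1,i=0
  .##.#|.  b13=0 t=4,i=11
  .##..|.  b12=0 t=2,i=11
  .#.##|.  b11=0 t=0,i=2
  .#.#.|#  b10=1 t=8,i=15
  .#..#|#  b9=1 t=2,i=8
  .#...|#  b8=1 t=1,i=4
  ..###|#  b7=1 t=0,i=10
  ..##.|.  b6=0 t=2,i=10
  ..#.#|#  b5=1 t=8,i=14
  ..#..|.  b4=0 t=2,i=7
  ...##|.  b3=0 t=1,i=6
  ...#.|#  b2=1 t=7,i=14
  ....#|.  b1=0 t=1,i=13
  .....|.  b0=0 t=5,i=10
  bits 00110111101111000100011110100100 = 935085988

935085988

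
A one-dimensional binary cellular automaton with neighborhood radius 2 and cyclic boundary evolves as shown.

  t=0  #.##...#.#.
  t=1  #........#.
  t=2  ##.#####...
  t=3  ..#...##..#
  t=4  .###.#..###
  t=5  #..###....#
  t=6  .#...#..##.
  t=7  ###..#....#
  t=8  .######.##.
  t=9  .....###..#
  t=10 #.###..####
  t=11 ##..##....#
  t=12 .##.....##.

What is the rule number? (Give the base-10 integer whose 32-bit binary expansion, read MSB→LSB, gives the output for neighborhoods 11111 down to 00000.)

2117337371

  nb #####: next=.  (t=2,i=5, bit31=0)
  nb ####.: next=#  (t=2,i=6, bit30=1)
  nb ###.#: next=#  (t=4,i=3, bit29=1)
  nb ###..: next=#  (t=2,i=7, bit28=1)
  nb ##.##: next=#  (t=2,i=2, bit27=1)
  nb ##.#.: next=#  (t=4,i=4, bit26=1)
  nb ##..#: next=#  (t=3,i=8, bit25=1)
  nb ##...: next=.  (t=0,i=4, bit24=0)
  nb #.###: next=.  (t=2,i=3, bit23=0)
  nb #.##.: next=.  (t=0,i=2, bit22=0)
  nb #.#.#: next=#  (t=0,i=0, bit21=1)
  nb #.#..: next=#  (t=1,i=0, bit20=1)
  nb #..##: next=.  (t=4,i=7, bit19=0)
  nb #..#.: next=#  (t=3,i=1, bit18=1)
  nb #...#: next=.  (t=0,i=5, bit17=0)
  nb #....: next=.  (t=1,i=2, bit16=0)
  nb .####: next=.  (t=2,i=4, bit15=0)
  nb .###.: next=.  (t=4,i=2, bit14=0)
  nb .##.#: next=.  (t=2,i=1, bit13=0)
  nb .##..: next=.  (t=0,i=3, bit12=0)
  nb .#.##: next=.  (t=0,i=1, bit11=0)
  nb .#.#.: next=.  (t=0,i=8, bit10=0)
  nb .#..#: next=.  (t=3,i=0, bit9=0)
  nb .#...: next=#  (t=1,i=1, bit8=1)
  nb ..###: next=.  (t=4,i=8, bit7=0)
  nb ..##.: next=.  (t=2,i=0, bit6=0)
  nb ..#.#: next=.  (t=0,i=7, bit5=0)
  nb ..#..: next=#  (t=3,i=2, bit4=1)
  nb ...##: next=#  (t=2,i=10, bit3=1)
  nb ...#.: next=.  (t=0,i=6, bit2=0)
  nb ....#: next=#  (t=1,i=7, bit1=1)
  nb .....: next=#  (t=1,i=3, bit0=1)
  bits 01111110001101000000000100011011 = 2117337371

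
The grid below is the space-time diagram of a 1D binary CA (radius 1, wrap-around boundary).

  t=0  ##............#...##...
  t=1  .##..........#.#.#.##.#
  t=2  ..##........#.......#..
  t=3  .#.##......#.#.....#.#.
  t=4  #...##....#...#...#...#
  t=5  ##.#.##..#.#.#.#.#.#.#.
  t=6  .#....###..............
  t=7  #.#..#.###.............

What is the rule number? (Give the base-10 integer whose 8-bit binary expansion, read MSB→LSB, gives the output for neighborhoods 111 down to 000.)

210

  [7] ### => #  t=6,i=7
  [6] ##. => #  t=0,i=1
  [5] #.# => .  t=1,i=0
  [4] #.. => #  t=0,i=2
  [3] .## => .  t=0,i=0
  [2] .#. => .  t=0,i=14
  [1] ..# => #  t=0,i=13
  [0] ... => .  t=0,i=3
  bits 11010010 = 210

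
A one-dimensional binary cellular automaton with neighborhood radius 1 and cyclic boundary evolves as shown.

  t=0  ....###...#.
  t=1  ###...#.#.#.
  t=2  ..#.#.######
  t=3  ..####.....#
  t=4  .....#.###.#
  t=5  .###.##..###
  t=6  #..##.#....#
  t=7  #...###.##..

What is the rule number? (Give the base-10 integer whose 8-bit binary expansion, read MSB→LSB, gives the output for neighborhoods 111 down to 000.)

  [7] ### => .  t=0,i=5
  [6] ##. => #  t=0,i=6
  [5] #.# => #  t=1,i=7
  [4] #.. => .  t=0,i=7
  [3] .## => .  t=0,i=4
  [2] .#. => #  t=0,i=10
  [1] ..# => .  t=0,i=3
  [0] ... => #  t=0,i=0
  bits 01100101 = 101

101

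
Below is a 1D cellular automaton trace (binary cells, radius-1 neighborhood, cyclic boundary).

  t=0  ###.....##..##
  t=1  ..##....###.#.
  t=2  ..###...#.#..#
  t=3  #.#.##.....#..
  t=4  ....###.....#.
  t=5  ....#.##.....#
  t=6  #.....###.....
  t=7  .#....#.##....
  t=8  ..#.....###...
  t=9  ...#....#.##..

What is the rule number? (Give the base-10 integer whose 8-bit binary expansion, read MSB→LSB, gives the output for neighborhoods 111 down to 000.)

88

  nb ###: next=.  (t=0,i=0, bit7=0)
  nb ##.: next=#  (t=0,i=2, bit6=1)
  nb #.#: next=.  (t=1,i=11, bit5=0)
  nb #..: next=#  (t=0,i=3, bit4=1)
  nb .##: next=#  (t=0,i=8, bit3=1)
  nb .#.: next=.  (t=1,i=12, bit2=0)
  nb ..#: next=.  (t=0,i=7, bit1=0)
  nb ...: next=.  (t=0,i=4, bit0=0)
  bits 01011000 = 88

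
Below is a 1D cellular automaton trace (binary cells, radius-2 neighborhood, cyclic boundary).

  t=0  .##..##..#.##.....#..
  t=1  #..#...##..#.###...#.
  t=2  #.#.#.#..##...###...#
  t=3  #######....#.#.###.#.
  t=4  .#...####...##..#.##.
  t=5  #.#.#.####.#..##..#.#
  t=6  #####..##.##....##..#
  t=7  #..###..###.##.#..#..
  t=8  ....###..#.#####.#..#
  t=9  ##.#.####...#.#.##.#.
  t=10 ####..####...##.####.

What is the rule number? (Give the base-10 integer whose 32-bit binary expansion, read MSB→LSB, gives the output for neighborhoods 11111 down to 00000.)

1601561865

  [31] ##### => .  t=3,i=2
  [30] ####. => #  t=3,i=5
  [29] ###.# => .  t=3,i=17
  [28] ###.. => #  t=1,i=15
  [27] ##.## => #  t=6,i=9
  [26] ##.#. => #  t=2,i=1
  [25] ##..# => #  t=0,i=3
  [24] ##... => #  t=0,i=13
  [23] #.### => .  t=1,i=13
  [22] #.##. => #  t=0,i=11
  [21] #.#.# => #  t=2,i=2
  [20] #.#.. => #  t=1,i=0
  [19] #..## => .  t=0,i=4
  [18] #..#. => #  t=0,i=8
  [17] #...# => .  t=0,i=20
  [16] #.... => #  t=0,i=14
  [15] .#### => #  t=3,i=1
  [14] .###. => #  t=1,i=14
  [13] .##.# => #  t=2,i=0
  [12] .##.. => .  t=0,i=2
  [11] .#.## => .  t=0,i=10
  [10] .#.#. => #  t=1,i=20
  [9] .#..# => .  t=1,i=1
  [8] .#... => #  t=0,i=19
  [7] ..### => .  t=2,i=14
  [6] ..##. => .  t=0,i=1
  [5] ..#.# => .  t=0,i=9
  [4] ..#.. => .  t=0,i=18
  [3] ...## => #  t=0,i=0
  [2] ...#. => .  t=0,i=17
  [1] ....# => .  t=0,i=16
  [0] ..... => #  t=0,i=15
  bits 01011111011101011110010100001001 = 1601561865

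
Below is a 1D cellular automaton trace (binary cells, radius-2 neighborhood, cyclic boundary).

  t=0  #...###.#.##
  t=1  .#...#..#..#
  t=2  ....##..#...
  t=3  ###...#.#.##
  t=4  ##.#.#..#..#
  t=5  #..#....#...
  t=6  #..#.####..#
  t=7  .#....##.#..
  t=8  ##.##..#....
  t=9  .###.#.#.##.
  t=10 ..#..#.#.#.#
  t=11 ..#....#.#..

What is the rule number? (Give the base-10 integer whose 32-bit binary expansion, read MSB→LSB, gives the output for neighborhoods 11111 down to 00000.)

3412189207

  [31] ##### => #  t=3,i=0
  [30] ####. => #  t=3,i=1
  [29] ###.# => .  t=0,i=6
  [28] ###.. => .  t=0,i=0
  [27] ##.## => #  t=8,i=2
  [26] ##.#. => .  t=0,i=7
  [25] ##..# => #  t=2,i=6
  [24] ##... => #  t=0,i=1
  [23] #.### => .  t=0,i=10
  [22] #.##. => #  t=8,i=3
  [21] #.#.# => #  t=0,i=8
  [20] #.#.. => .  t=1,i=1
  [19] #..## => .  t=4,i=10
  [18] #..#. => .  t=1,i=7
  [17] #...# => .  t=0,i=2
  [16] #.... => #  t=2,i=10
  [15] .#### => #  t=3,i=11
  [14] .###. => #  t=0,i=5
  [13] .##.# => #  t=7,i=7
  [12] .##.. => .  t=2,i=5
  [11] .#.## => .  t=0,i=9
  [10] .#.#. => .  t=1,i=0
  [9] .#..# => .  t=1,i=6
  [8] .#... => .  t=1,i=2
  [7] ..### => .  t=0,i=4
  [6] ..##. => .  t=2,i=4
  [5] ..#.# => .  t=1,i=11
  [4] ..#.. => #  t=1,i=5
  [3] ...## => .  t=0,i=3
  [2] ...#. => #  t=1,i=4
  [1] ....# => #  t=2,i=2
  [0] ..... => #  t=2,i=0
  bits 11001011011000011110000000010111 = 3412189207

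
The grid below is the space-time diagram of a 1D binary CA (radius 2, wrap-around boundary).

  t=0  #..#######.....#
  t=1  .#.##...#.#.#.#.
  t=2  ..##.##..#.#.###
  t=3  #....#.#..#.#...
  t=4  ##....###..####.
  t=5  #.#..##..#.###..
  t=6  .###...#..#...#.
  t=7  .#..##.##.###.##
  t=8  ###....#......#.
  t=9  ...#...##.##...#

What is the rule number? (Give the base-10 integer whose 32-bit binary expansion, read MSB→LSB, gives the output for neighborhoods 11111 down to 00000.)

  #####|.  b31=0 t=0,i=5
  ####.|#  b30=1 t=0,i=8
  ###.#|.  b29=0 t=4,i=14
  ###..|.  b28=0 t=0,i=9
  ##.##|.  b27=0 t=2,i=4
  ##.#.|#  b26=1 t=7,i=0
  ##..#|#  b25=1 t=0,i=1
  ##...|#  b24=1 t=0,i=10
  #.###|.  b23=0 t=2,i=13
  #.##.|#  b22=1 t=1,i=3
  #.#.#|.  b21=0 t=1,i=10
  #.#..|#  b20=1 t=1,i=14
  #..##|.  b19=0 t=0,i=2
  #..#.|.  b18=0 t=1,i=0
  #...#|#  b17=1 t=1,i=6
  #....|.  b16=0 t=0,i=11
  .####|#  b15=1 t=0,i=4
  .###.|.  b14=0 t=2,i=14
  .##.#|.  b13=0 t=2,i=3
  .##..|.  b12=0 t=0,i=0
  .#.##|#  b11=1 t=1,i=2
  .#.#.|#  b10=1 t=1,i=9
  .#..#|#  b9=1 t=1,i=15
  .#...|#  b8=1 t=3,i=1
  ..###|#  b7=1 t=0,i=3
  ..##.|.  b6=0 t=0,i=15
  ..#.#|.  b5=0 t=1,i=1
  ..#..|#  b4=1 t=3,i=0
  ...##|#  b3=1 t=0,i=14
  ...#.|.  b2=0 t=1,i=7
  ....#|.  b1=0 t=0,i=13
  .....|#  b0=1 t=0,i=12
  bits 01000111010100101000111110011001 = 1196593049

1196593049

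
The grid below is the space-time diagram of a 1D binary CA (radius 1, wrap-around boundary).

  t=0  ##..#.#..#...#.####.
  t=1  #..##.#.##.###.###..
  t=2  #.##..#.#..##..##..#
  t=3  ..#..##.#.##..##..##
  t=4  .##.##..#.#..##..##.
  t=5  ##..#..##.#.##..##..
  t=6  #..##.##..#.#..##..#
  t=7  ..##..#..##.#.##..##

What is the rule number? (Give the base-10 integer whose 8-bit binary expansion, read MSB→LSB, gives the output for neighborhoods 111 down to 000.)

143

  nb ###: next=#  (t=0,i=16, bit7=1)
  nb ##.: next=.  (t=0,i=1, bit6=0)
  nb #.#: next=.  (t=0,i=5, bit5=0)
  nb #..: next=.  (t=0,i=2, bit4=0)
  nb .##: next=#  (t=0,i=0, bit3=1)
  nb .#.: next=#  (t=0,i=4, bit2=1)
  nb ..#: next=#  (t=0,i=3, bit1=1)
  nb ...: next=#  (t=0,i=11, bit0=1)
  bits 10001111 = 143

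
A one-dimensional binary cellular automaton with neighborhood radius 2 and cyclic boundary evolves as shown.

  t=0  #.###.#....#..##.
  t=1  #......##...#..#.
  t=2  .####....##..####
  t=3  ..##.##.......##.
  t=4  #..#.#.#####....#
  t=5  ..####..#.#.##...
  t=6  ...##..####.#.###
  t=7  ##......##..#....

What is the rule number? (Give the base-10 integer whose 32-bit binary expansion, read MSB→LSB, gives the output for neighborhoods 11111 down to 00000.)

  #####|.  b31=0 t=4,i=9
  ####.|#  b30=1 t=2,i=3
  ###.#|.  b29=0 t=0,i=4
  ###..|.  b28=0 t=2,i=4
  ##.##|.  b27=0 t=2,i=0
  ##.#.|.  b26=0 t=0,i=5
  ##..#|.  b25=0 t=2,i=11
  ##...|#  b24=1 t=1,i=9
  #.###|.  b23=0 t=0,i=2
  #.##.|#  b22=1 t=3,i=5
  #.#.#|#  b21=1 t=0,i=0
  #.#..|.  b20=0 t=0,i=6
  #..##|.  b19=0 t=0,i=13
  #..#.|#  b18=1 t=1,i=14
  #...#|#  b17=1 t=1,i=10
  #....|#  b16=1 t=0,i=8
  .####|#  b15=1 t=2,i=2
  .###.|.  b14=0 t=0,i=3
  .##.#|#  b13=1 t=0,i=15
  .##..|.  b12=0 t=1,i=8
  .#.##|.  b11=0 t=0,i=1
  .#.#.|#  b10=1 t=1,i=16
  .#..#|#  b9=1 t=0,i=12
  .#...|#  b8=1 t=0,i=7
  ..###|.  b7=0 t=2,i=13
  ..##.|.  b6=0 t=0,i=14
  ..#.#|#  b5=1 t=1,i=15
  ..#..|.  b4=0 t=0,i=11
  ...##|.  b3=0 t=1,i=6
  ...#.|.  b2=0 t=0,i=10
  ....#|.  b1=0 t=0,i=9
  .....|#  b0=1 t=1,i=3
  bits 01000001011001111010011100100001 = 1097312033

1097312033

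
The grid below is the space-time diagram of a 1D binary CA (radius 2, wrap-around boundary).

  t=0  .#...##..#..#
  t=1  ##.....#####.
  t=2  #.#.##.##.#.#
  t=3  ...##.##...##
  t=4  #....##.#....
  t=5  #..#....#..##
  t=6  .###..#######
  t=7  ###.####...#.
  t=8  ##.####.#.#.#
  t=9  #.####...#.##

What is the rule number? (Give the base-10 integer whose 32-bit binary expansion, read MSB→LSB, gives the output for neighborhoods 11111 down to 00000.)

1272762007

  ##### -> .   bit 31 = 0  t=1,i=9
  ####. -> #   bit 30 = 1  t=1,i=10
  ###.# -> .   bit 29 = 0  t=1,i=11
  ###.. -> .   bit 28 = 0  t=5,i=0
  ##.## -> #   bit 27 = 1  t=1,i=12
  ##.#. -> .   bit 26 = 0  t=2,i=1
  ##..# -> #   bit 25 = 1  t=0,i=7
  ##... -> #   bit 24 = 1  t=1,i=2
  #.### -> #   bit 23 = 1  t=6,i=1
  #.##. -> #   bit 22 = 1  t=1,i=0
  #.#.# -> .   bit 21 = 0  t=2,i=2
  #.#.. -> #   bit 20 = 1  t=0,i=1
  #..## -> #   bit 19 = 1  t=5,i=10
  #..#. -> #   bit 18 = 1  t=0,i=8
  #...# -> .   bit 17 = 0  t=0,i=3
  #.... -> .   bit 16 = 0  t=1,i=3
  .#### -> #   bit 15 = 1  t=1,i=8
  .###. -> #   bit 14 = 1  t=5,i=12
  .##.# -> .   bit 13 = 0  t=2,i=0
  .##.. -> .   bit 12 = 0  t=0,i=6
  .#.## -> #   bit 11 = 1  t=2,i=3
  .#.#. -> #   bit 10 = 1  t=0,i=0
  .#..# -> #   bit 9 = 1  t=0,i=10
  .#... -> .   bit 8 = 0  t=0,i=2
  ..### -> #   bit 7 = 1  t=1,i=7
  ..##. -> .   bit 6 = 0  t=0,i=5
  ..#.# -> .   bit 5 = 0  t=0,i=12
  ..#.. -> #   bit 4 = 1  t=0,i=9
  ...## -> .   bit 3 = 0  t=0,i=4
  ...#. -> #   bit 2 = 1  t=4,i=12
  ....# -> #   bit 1 = 1  t=1,i=5
  ..... -> #   bit 0 = 1  t=1,i=4
  bits 01001011110111001100111010010111 = 1272762007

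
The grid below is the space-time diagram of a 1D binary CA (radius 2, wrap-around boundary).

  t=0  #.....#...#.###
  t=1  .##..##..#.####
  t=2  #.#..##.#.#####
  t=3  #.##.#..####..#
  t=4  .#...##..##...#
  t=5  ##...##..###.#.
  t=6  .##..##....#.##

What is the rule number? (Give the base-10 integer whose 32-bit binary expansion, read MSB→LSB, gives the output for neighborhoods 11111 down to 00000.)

1773510228

  ##### -> .   bit 31 = 0  t=2,i=12
  ####. -> #   bit 30 = 1  t=0,i=14
  ###.# -> #   bit 29 = 1  t=1,i=14
  ###.. -> .   bit 28 = 0  t=0,i=0
  ##.## -> #   bit 27 = 1  t=1,i=0
  ##.#. -> .   bit 26 = 0  t=2,i=1
  ##..# -> .   bit 25 = 0  t=1,i=3
  ##... -> #   bit 24 = 1  t=0,i=1
  #.### -> #   bit 23 = 1  t=0,i=12
  #.##. -> .   bit 22 = 0  t=1,i=1
  #.#.# -> #   bit 21 = 1  t=2,i=8
  #.#.. -> #   bit 20 = 1  t=2,i=2
  #..## -> .   bit 19 = 0  t=1,i=4
  #..#. -> #   bit 18 = 1  t=1,i=8
  #...# -> .   bit 17 = 0  t=0,i=8
  #.... -> #   bit 16 = 1  t=0,i=2
  .#### -> #   bit 15 = 1  t=0,i=13
  .###. -> .   bit 14 = 0  t=5,i=10
  .##.# -> .   bit 13 = 0  t=2,i=6
  .##.. -> #   bit 12 = 1  t=1,i=2
  .#.## -> #   bit 11 = 1  t=0,i=11
  .#.#. -> #   bit 10 = 1  t=4,i=0
  .#..# -> #   bit 9 = 1  t=2,i=3
  .#... -> .   bit 8 = 0  t=0,i=7
  ..### -> .   bit 7 = 0  t=3,i=8
  ..##. -> #   bit 6 = 1  t=1,i=5
  ..#.# -> .   bit 5 = 0  t=0,i=10
  ..#.. -> #   bit 4 = 1  t=0,i=6
  ...## -> .   bit 3 = 0  t=4,i=4
  ...#. -> #   bit 2 = 1  t=0,i=5
  ....# -> .   bit 1 = 0  t=0,i=4
  ..... -> .   bit 0 = 0  t=0,i=3
  bits 01101001101101011001111001010100 = 1773510228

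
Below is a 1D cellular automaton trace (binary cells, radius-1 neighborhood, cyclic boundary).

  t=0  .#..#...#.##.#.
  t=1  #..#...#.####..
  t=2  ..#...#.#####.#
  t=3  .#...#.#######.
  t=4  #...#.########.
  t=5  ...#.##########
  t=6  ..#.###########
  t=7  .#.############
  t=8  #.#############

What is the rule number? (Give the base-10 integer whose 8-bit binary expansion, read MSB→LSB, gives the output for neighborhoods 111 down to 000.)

  ###|#  b7=1 t=1,i=10
  ##.|#  b6=1 t=0,i=11
  #.#|#  b5=1 t=0,i=9
  #..|.  b4=0 t=0,i=2
  .##|#  b3=1 t=0,i=10
  .#.|.  b2=0 t=0,i=1
  ..#|#  b1=1 t=0,i=0
  ...|.  b0=0 t=0,i=6
  bits 11101010 = 234

234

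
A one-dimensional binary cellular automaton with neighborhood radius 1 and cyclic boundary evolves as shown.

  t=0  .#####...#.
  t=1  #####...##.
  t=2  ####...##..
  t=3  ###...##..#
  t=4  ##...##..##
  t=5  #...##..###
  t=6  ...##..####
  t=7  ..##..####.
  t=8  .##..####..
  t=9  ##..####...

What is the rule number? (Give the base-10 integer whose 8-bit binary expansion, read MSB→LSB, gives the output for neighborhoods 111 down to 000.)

  ### -> #   bit 7 = 1  t=0,i=2
  ##. -> .   bit 6 = 0  t=0,i=5
  #.# -> .   bit 5 = 0  t=1,i=10
  #.. -> .   bit 4 = 0  t=0,i=6
  .## -> #   bit 3 = 1  t=0,i=1
  .#. -> #   bit 2 = 1  t=0,i=9
  ..# -> #   bit 1 = 1  t=0,i=0
  ... -> .   bit 0 = 0  t=0,i=7
  bits 10001110 = 142

142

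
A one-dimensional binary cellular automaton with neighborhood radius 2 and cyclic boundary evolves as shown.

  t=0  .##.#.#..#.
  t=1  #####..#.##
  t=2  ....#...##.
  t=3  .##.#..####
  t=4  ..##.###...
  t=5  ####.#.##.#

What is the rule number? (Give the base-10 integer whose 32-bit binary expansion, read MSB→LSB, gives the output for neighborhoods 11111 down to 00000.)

  #####|.  b31=0 t=1,i=0
  ####.|.  b30=0 t=1,i=3
  ###.#|.  b29=0 t=3,i=10
  ###..|#  b28=1 t=1,i=4
  ##.##|.  b27=0 t=3,i=0
  ##.#.|#  b26=1 t=0,i=3
  ##..#|.  b25=0 t=1,i=5
  ##...|#  b24=1 t=2,i=10
  #.###|#  b23=1 t=1,i=9
  #.##.|.  b22=0 t=3,i=1
  #.#.#|#  b21=1 t=0,i=4
  #.#..|.  b20=0 t=0,i=6
  #..##|#  b19=1 t=0,i=0
  #..#.|.  b18=0 t=0,i=8
  #...#|.  b17=0 t=2,i=6
  #....|.  b16=0 t=2,i=0
  .####|.  b15=0 t=1,i=10
  .###.|.  b14=0 t=4,i=6
  .##.#|#  b13=1 t=0,i=2
  .##..|#  b12=1 t=2,i=9
  .#.##|#  b11=1 t=1,i=8
  .#.#.|.  b10=0 t=0,i=5
  .#..#|#  b9=1 t=0,i=7
  .#...|.  b8=0 t=2,i=5
  ..###|#  b7=1 t=3,i=7
  ..##.|#  b6=1 t=0,i=1
  ..#.#|.  b5=0 t=1,i=7
  ..#..|#  b4=1 t=0,i=9
  ...##|#  b3=1 t=2,i=7
  ...#.|.  b2=0 t=2,i=3
  ....#|#  b1=1 t=2,i=2
  .....|#  b0=1 t=2,i=1
  bits 00010101101010000011101011011011 = 363346651

363346651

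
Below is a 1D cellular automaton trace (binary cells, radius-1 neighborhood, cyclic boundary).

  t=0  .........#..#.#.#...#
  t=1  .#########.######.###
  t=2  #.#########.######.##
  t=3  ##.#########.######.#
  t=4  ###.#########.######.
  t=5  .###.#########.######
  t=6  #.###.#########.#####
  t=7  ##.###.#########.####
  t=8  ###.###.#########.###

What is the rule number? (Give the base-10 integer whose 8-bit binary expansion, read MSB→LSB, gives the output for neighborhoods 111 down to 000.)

  ### -> #   bit 7 = 1  t=1,i=2
  ##. -> #   bit 6 = 1  t=1,i=9
  #.# -> #   bit 5 = 1  t=0,i=13
  #.. -> .   bit 4 = 0  t=0,i=0
  .## -> .   bit 3 = 0  t=1,i=1
  .#. -> #   bit 2 = 1  t=0,i=9
  ..# -> #   bit 1 = 1  t=0,i=8
  ... -> #   bit 0 = 1  t=0,i=1
  bits 11100111 = 231

231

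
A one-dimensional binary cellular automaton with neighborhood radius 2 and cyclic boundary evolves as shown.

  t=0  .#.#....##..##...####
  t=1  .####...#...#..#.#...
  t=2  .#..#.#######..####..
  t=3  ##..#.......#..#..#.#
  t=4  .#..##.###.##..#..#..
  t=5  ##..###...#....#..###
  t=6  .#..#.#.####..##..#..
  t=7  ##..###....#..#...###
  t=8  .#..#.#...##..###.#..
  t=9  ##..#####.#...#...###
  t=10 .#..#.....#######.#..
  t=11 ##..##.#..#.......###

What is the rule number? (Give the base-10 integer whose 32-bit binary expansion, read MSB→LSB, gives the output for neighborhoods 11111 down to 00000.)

  nb #####: next=.  (t=2,i=8, bit31=0)
  nb ####.: next=.  (t=0,i=19, bit30=0)
  nb ###.#: next=.  (t=0,i=20, bit29=0)
  nb ###..: next=#  (t=1,i=4, bit28=1)
  nb ##.##: next=#  (t=4,i=6, bit27=1)
  nb ##.#.: next=.  (t=0,i=0, bit26=0)
  nb ##..#: next=.  (t=0,i=10, bit25=0)
  nb ##...: next=.  (t=0,i=14, bit24=0)
  nb #.###: next=.  (t=2,i=6, bit23=0)
  nb #.##.: next=.  (t=4,i=11, bit22=0)
  nb #.#.#: next=#  (t=0,i=1, bit21=1)
  nb #.#..: next=#  (t=0,i=3, bit20=1)
  nb #..##: next=.  (t=0,i=11, bit19=0)
  nb #..#.: next=.  (t=1,i=14, bit18=0)
  nb #...#: next=#  (t=0,i=15, bit17=1)
  nb #....: next=.  (t=0,i=5, bit16=0)
  nb .####: next=.  (t=0,i=18, bit15=0)
  nb .###.: next=.  (t=3,i=0, bit14=0)
  nb .##.#: next=#  (t=4,i=5, bit13=1)
  nb .##..: next=.  (t=0,i=9, bit12=0)
  nb .#.##: next=.  (t=2,i=5, bit11=0)
  nb .#.#.: next=#  (t=0,i=2, bit10=1)
  nb .#..#: next=.  (t=1,i=13, bit9=0)
  nb .#...: next=#  (t=0,i=4, bit8=1)
  nb ..###: next=#  (t=0,i=17, bit7=1)
  nb ..##.: next=#  (t=0,i=8, bit6=1)
  nb ..#.#: next=#  (t=1,i=15, bit5=1)
  nb ..#..: next=#  (t=1,i=8, bit4=1)
  nb ...##: next=.  (t=0,i=7, bit3=0)
  nb ...#.: next=#  (t=1,i=7, bit2=1)
  nb ....#: next=.  (t=0,i=6, bit1=0)
  nb .....: next=#  (t=3,i=7, bit0=1)
  bits 00011000001100100010010111110101 = 405939701

405939701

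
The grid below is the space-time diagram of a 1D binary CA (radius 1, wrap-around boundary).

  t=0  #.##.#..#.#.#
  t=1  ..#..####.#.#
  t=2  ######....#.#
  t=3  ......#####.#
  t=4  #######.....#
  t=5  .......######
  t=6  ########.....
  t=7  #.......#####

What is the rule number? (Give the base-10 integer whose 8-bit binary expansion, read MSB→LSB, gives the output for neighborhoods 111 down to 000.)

31

  ### -> .   bit 7 = 0  t=1,i=6
  ##. -> .   bit 6 = 0  t=0,i=0
  #.# -> .   bit 5 = 0  t=0,i=1
  #.. -> #   bit 4 = 1  t=0,i=6
  .## -> #   bit 3 = 1  t=0,i=2
  .#. -> #   bit 2 = 1  t=0,i=5
  ..# -> #   bit 1 = 1  t=0,i=7
  ... -> #   bit 0 = 1  t=2,i=7
  bits 00011111 = 31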